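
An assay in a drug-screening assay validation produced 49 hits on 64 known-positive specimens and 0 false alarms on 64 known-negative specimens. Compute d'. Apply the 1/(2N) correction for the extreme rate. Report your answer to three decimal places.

d' = 3.142

The false-alarm rate is 0/64 = 0, so apply the 1/(2N) correction: FA → 1/(2·64) = 0.00781.
z(H) = z(0.76562) = 0.7245
z(FA) = z(0.00781) = -2.4177
d' = 0.7245 − (-2.4177) = 3.1422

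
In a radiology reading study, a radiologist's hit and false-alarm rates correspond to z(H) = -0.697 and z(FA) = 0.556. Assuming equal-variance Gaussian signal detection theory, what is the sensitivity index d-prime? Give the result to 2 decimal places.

d' = z(H) − z(FA) = -0.697 − 0.556 = -1.253

d-prime = -1.25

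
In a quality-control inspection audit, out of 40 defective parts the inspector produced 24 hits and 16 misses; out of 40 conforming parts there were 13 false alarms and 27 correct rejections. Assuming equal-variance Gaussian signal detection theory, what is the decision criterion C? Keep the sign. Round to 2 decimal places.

C = 0.10

H = 24/40 = 0.6000
FA = 13/40 = 0.3250
Φ⁻¹(0.6000) = 0.2533, Φ⁻¹(0.3250) = -0.4538
c = −½·[z(H) + z(FA)] = −0.5 × (0.2533 + (-0.4538)) = 0.10025
c > 0: the inspector has a conservative response bias.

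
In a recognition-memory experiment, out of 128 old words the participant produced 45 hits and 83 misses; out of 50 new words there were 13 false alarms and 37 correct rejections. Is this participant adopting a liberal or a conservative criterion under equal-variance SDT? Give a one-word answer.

conservative

z(H) = -0.381, z(FA) = -0.643
c = −½·(z(H) + z(FA)) = 0.512
c > 0 → conservative criterion (biased toward responding “no”).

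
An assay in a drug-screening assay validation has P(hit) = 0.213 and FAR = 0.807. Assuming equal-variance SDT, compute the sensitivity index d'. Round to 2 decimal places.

z(H) = -0.796
z(FA) = 0.867
d' = z(H) − z(FA) = -0.796 − 0.867 = -1.663

d' = -1.66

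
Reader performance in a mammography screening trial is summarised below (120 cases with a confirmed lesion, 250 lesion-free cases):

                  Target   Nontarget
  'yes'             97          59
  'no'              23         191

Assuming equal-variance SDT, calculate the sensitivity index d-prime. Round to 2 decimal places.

H = 97/120 = 0.8083
FA = 59/250 = 0.2360
z(H) = z(0.8083) = 0.872
z(FA) = z(0.2360) = -0.719
d' = z(H) − z(FA) = 0.872 − (-0.719) = 1.591

d-prime = 1.59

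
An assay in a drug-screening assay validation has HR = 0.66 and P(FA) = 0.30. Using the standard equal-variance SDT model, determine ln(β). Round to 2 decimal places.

Φ⁻¹(0.66) = 0.412, Φ⁻¹(0.30) = -0.524
ln β = −½·[z(H)² − z(FA)²] = −0.5 × (0.170 − 0.275) = 0.0525

ln β = 0.05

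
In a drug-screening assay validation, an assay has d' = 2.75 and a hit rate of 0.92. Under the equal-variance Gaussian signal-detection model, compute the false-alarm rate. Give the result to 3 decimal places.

z(hit rate) = z(0.92) = 1.4051
z(FA) = z(H) − d' = 1.4051 − 2.75 = -1.3449
false-alarm rate = Φ(-1.3449) = 0.0893

false-alarm rate = 0.089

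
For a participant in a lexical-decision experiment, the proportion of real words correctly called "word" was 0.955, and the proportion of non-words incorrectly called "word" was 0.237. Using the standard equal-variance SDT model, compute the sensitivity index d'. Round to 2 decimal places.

Φ⁻¹(H) = Φ⁻¹(0.955) = 1.695
Φ⁻¹(FA) = Φ⁻¹(0.237) = -0.716
d' = z(H) − z(FA) = 1.695 − (-0.716) = 2.411

d' = 2.41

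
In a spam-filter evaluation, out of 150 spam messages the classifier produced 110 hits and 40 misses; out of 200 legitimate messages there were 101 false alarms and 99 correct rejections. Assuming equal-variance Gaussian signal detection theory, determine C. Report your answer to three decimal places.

C = -0.318

H = 110/150 = 0.7333
FA = 101/200 = 0.5050
z(H) = 0.6228
z(FA) = 0.0125
c = −½·[z(H) + z(FA)] = −0.5 × (0.6228 + 0.0125) = -0.31765
c < 0: the classifier has a liberal response bias.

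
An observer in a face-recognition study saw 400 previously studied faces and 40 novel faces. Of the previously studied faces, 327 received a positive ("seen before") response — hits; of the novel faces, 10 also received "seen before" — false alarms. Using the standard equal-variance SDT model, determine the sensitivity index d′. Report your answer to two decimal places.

H = 327/400 = 0.8175
FA = 10/40 = 0.2500
z(H) = 0.906
z(FA) = -0.674
d' = z(H) − z(FA) = 0.906 − (-0.674) = 1.580

d′ = 1.58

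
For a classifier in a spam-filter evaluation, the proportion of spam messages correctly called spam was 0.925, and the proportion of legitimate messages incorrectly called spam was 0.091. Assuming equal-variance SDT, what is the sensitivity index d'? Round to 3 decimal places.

z(H) = z(0.925) = 1.4395
z(FA) = z(0.091) = -1.3346
d' = z(H) − z(FA) = 1.4395 − (-1.3346) = 2.7741

d' = 2.774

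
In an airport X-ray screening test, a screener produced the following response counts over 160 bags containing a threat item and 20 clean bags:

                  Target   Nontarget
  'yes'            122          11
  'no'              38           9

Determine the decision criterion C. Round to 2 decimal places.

H = 122/160 = 0.7625
FA = 11/20 = 0.5500
Φ⁻¹(0.7625) = 0.714, Φ⁻¹(0.5500) = 0.126
c = −½·[z(H) + z(FA)] = −0.5 × (0.714 + 0.126) = -0.420

C = -0.42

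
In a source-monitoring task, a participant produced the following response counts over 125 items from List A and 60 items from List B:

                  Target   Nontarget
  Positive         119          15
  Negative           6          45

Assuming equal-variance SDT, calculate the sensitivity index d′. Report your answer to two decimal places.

H = 119/125 = 0.9520
FA = 15/60 = 0.2500
Φ⁻¹(H) = 1.6646
Φ⁻¹(FA) = -0.6745
d' = z(H) − z(FA) = 1.6646 − (-0.6745) = 2.3391

d′ = 2.34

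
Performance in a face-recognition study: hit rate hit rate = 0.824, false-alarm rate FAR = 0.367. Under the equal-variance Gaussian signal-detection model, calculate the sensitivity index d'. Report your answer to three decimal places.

d' = 1.271

Φ⁻¹(H) = 0.9307
Φ⁻¹(FA) = -0.3398
d' = z(H) − z(FA) = 0.9307 − (-0.3398) = 1.2705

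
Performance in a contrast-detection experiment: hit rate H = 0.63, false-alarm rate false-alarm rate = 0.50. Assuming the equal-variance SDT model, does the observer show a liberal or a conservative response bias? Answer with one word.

liberal

z(H) = 0.332, z(FA) = 0.000
c = −½·(z(H) + z(FA)) = -0.166
c < 0 → liberal criterion (biased toward responding “yes”).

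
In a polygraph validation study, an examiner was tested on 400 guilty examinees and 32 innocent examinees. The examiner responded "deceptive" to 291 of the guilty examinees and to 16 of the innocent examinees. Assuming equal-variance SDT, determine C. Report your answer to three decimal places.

H = 291/400 = 0.7275
FA = 16/32 = 0.5000
Φ⁻¹(H) = 0.6053
Φ⁻¹(FA) = 0.0000
c = −½·[z(H) + z(FA)] = −0.5 × (0.6053 + 0.0000) = -0.30265
c < 0: the examiner has a liberal response bias.

C = -0.303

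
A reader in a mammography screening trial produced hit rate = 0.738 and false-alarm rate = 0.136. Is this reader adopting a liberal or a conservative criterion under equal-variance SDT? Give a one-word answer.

z(H) = 0.637, z(FA) = -1.098
c = −½·(z(H) + z(FA)) = 0.2305
c > 0 → conservative criterion (biased toward responding “no”).

conservative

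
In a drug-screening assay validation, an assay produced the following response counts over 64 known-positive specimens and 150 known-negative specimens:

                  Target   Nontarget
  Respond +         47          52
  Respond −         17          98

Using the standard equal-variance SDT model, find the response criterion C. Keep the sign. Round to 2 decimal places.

C = -0.12

H = 47/64 = 0.7344
FA = 52/150 = 0.3467
Φ⁻¹(H) = Φ⁻¹(0.7344) = 0.6262
Φ⁻¹(FA) = Φ⁻¹(0.3467) = -0.3942
c = −½·[z(H) + z(FA)] = −0.5 × (0.6262 + (-0.3942)) = -0.1160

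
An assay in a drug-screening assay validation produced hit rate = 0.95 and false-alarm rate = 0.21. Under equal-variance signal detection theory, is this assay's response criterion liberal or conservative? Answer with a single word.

z(H) = 1.645, z(FA) = -0.806
c = −½·(z(H) + z(FA)) = -0.4195
c < 0 → liberal criterion (biased toward responding “yes”).

liberal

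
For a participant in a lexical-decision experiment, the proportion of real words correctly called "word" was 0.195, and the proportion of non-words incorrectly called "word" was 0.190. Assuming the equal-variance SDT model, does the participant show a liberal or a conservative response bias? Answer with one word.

conservative

z(H) = -0.860, z(FA) = -0.878
c = −½·(z(H) + z(FA)) = 0.869
c > 0 → conservative criterion (biased toward responding “no”).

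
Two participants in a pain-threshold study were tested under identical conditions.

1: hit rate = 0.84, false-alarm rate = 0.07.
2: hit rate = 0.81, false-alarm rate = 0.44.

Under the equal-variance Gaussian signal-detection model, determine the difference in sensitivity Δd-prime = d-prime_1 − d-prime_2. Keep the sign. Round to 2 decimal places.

Δd-prime = 1.44

1: z(0.84) = 0.994, z(0.07) = -1.476, d' = 2.470
2: z(0.81) = 0.878, z(0.44) = -0.151, d' = 1.029
Δd' = d'_1 − d'_2 = 2.470 − 1.029 = 1.441
1 has the higher sensitivity.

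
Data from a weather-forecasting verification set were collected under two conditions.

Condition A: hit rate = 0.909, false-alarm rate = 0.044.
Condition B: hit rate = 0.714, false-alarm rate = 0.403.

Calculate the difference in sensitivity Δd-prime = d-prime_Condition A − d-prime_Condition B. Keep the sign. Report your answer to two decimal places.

Δd-prime = 2.23

Condition A: z(0.909) = 1.335, z(0.044) = -1.706, d' = 3.041
Condition B: z(0.714) = 0.565, z(0.403) = -0.246, d' = 0.811
Δd' = d'_Condition A − d'_Condition B = 3.041 − 0.811 = 2.230
Condition A has the higher sensitivity.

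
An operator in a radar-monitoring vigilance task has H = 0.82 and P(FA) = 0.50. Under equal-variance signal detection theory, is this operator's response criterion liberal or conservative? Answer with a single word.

z(H) = 0.915, z(FA) = 0.000
c = −½·(z(H) + z(FA)) = -0.4575
c < 0 → liberal criterion (biased toward responding “yes”).

liberal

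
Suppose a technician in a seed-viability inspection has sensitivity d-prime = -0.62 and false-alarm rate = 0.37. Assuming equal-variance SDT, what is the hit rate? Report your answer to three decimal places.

hit rate = 0.171

z(false-alarm rate) = z(0.37) = -0.3319
z(H) = z(FA) + d' = -0.3319 + (-0.62) = -0.9519
hit rate = Φ(-0.9519) = 0.1706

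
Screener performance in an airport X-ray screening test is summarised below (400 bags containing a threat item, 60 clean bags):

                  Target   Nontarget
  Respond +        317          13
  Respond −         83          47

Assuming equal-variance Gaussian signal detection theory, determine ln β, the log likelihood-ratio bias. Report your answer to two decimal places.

H = 317/400 = 0.7925
FA = 13/60 = 0.2167
z(H) = z(0.7925) = 0.815
z(FA) = z(0.2167) = -0.783
ln β = −½·[z(H)² − z(FA)²] = −0.5 × (0.664 − 0.613) = -0.0255

ln β = -0.03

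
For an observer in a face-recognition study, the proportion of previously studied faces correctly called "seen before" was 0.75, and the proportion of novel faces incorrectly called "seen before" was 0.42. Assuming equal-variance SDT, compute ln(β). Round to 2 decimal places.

ln β = -0.21

z(0.75) = 0.674, z(0.42) = -0.202
ln β = −½·[z(H)² − z(FA)²] = −0.5 × (0.454 − 0.041) = -0.2065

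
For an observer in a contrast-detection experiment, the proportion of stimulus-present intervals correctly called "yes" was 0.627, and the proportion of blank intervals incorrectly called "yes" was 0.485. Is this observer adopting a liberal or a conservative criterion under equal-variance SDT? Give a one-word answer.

liberal

z(H) = 0.324, z(FA) = -0.038
c = −½·(z(H) + z(FA)) = -0.143
c < 0 → liberal criterion (biased toward responding “yes”).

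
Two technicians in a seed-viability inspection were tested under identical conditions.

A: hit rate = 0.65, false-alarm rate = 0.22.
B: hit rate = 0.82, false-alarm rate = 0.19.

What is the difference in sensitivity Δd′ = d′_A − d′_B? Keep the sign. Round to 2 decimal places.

A: z(0.65) = 0.385, z(0.22) = -0.772, d' = 1.157
B: z(0.82) = 0.915, z(0.19) = -0.878, d' = 1.793
Δd' = d'_A − d'_B = 1.157 − 1.793 = -0.636
B has the higher sensitivity.

Δd′ = -0.64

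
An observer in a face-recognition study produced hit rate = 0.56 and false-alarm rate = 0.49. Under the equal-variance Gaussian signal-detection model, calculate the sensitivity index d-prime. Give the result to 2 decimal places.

z(H) = 0.151
z(FA) = -0.025
d' = z(H) − z(FA) = 0.151 − (-0.025) = 0.176

d-prime = 0.18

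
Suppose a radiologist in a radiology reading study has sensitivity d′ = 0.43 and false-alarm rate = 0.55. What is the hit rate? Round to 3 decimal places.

z(false-alarm rate) = z(0.55) = 0.1257
z(H) = z(FA) + d' = 0.1257 + 0.43 = 0.5557
hit rate = Φ(0.5557) = 0.7108

hit rate = 0.711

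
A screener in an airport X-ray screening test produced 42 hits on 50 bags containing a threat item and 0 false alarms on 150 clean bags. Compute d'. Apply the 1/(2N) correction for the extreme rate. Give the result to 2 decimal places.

d' = 3.71

The false-alarm rate is 0/150 = 0, so apply the 1/(2N) correction: FA → 1/(2·150) = 0.00333.
z(H) = z(0.84000) = 0.994
z(FA) = z(0.00333) = -2.713
d' = 0.994 − (-2.713) = 3.707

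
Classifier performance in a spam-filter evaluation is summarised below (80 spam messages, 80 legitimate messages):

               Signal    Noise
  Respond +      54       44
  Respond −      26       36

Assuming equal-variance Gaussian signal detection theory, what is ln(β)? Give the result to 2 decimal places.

ln β = -0.10

H = 54/80 = 0.6750
FA = 44/80 = 0.5500
z(H) = z(0.6750) = 0.454
z(FA) = z(0.5500) = 0.126
ln β = −½·[z(H)² − z(FA)²] = −0.5 × (0.206 − 0.016) = -0.095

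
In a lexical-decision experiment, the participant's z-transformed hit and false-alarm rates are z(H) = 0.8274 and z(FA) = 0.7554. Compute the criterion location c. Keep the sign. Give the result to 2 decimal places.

c = -0.79

c = −½·[z(H) + z(FA)] = −½·(0.8274 + 0.7554) = -0.7914
c < 0: the participant has a liberal response bias.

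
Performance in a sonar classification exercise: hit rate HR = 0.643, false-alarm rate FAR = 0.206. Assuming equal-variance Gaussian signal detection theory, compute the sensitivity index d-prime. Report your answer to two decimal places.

d-prime = 1.19

z(0.643) = 0.366, z(0.206) = -0.820
d' = z(H) − z(FA) = 0.366 − (-0.820) = 1.186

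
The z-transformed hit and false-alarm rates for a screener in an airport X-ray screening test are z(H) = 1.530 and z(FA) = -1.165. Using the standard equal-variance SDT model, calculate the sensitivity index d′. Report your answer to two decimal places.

d' = z(H) − z(FA) = 1.530 − (-1.165) = 2.695

d′ = 2.70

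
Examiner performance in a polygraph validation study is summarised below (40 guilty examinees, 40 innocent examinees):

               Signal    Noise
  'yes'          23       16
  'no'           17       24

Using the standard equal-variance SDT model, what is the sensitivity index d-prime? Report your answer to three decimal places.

d-prime = 0.442

H = 23/40 = 0.5750
FA = 16/40 = 0.4000
z(H) = z(0.5750) = 0.1891
z(FA) = z(0.4000) = -0.2533
d' = z(H) − z(FA) = 0.1891 − (-0.2533) = 0.4424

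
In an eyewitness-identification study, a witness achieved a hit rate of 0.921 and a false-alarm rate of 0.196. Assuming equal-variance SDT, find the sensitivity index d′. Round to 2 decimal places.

d′ = 2.27

z(H) = z(0.921) = 1.4118
z(FA) = z(0.196) = -0.8560
d' = z(H) − z(FA) = 1.4118 − (-0.8560) = 2.2678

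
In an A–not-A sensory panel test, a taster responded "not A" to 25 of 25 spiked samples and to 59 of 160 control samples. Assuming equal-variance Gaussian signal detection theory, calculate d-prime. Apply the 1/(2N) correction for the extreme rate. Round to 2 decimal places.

The hit rate is 25/25 = 1, so apply the 1/(2N) correction: H → 1 − 1/(2·25) = 0.98000.
z(H) = z(0.98000) = 2.054
z(FA) = z(0.36875) = -0.335
d' = 2.054 − (-0.335) = 2.389

d-prime = 2.39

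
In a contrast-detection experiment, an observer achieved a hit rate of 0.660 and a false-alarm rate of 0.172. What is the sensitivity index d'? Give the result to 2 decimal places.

d' = 1.36

Φ⁻¹(H) = 0.412
Φ⁻¹(FA) = -0.946
d' = z(H) − z(FA) = 0.412 − (-0.946) = 1.358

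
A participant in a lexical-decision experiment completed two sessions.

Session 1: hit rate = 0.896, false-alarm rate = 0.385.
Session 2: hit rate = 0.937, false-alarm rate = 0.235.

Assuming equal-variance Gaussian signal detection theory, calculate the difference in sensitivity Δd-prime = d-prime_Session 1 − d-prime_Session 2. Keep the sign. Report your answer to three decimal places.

Session 1: z(0.896) = 1.2591, z(0.385) = -0.2924, d' = 1.5515
Session 2: z(0.937) = 1.5301, z(0.235) = -0.7225, d' = 2.2526
Δd' = d'_Session 1 − d'_Session 2 = 1.5515 − 2.2526 = -0.7011
Session 2 has the higher sensitivity.

Δd-prime = -0.701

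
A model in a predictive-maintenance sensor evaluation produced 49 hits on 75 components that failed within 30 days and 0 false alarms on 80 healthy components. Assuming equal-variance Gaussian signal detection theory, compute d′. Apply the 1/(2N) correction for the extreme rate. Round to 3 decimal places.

d′ = 2.892

The false-alarm rate is 0/80 = 0, so apply the 1/(2N) correction: FA → 1/(2·80) = 0.00625.
z(H) = z(0.65333) = 0.3943
z(FA) = z(0.00625) = -2.4977
d' = 0.3943 − (-2.4977) = 2.8920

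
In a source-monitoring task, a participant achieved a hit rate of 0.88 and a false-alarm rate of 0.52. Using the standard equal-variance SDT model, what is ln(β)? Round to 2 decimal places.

ln β = -0.69

z(H) = 1.175
z(FA) = 0.050
ln β = −½·[z(H)² − z(FA)²] = −0.5 × (1.381 − 0.003) = -0.689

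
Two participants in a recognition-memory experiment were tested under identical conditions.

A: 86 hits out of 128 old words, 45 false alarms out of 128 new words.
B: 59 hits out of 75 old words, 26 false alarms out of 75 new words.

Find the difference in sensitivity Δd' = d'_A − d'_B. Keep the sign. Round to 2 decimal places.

Δd' = -0.36

A: z(0.6719) = 0.445, z(0.3516) = -0.381, d' = 0.826
B: z(0.7867) = 0.795, z(0.3467) = -0.394, d' = 1.189
Δd' = d'_A − d'_B = 0.826 − 1.189 = -0.363
B has the higher sensitivity.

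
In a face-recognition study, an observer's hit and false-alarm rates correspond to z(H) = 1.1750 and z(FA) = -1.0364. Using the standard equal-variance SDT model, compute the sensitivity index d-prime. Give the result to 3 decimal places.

d-prime = 2.211

d' = z(H) − z(FA) = 1.1750 − (-1.0364) = 2.2114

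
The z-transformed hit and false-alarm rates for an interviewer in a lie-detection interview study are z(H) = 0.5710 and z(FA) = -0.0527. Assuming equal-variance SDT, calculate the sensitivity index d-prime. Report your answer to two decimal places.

d-prime = 0.62

d' = z(H) − z(FA) = 0.5710 − (-0.0527) = 0.6237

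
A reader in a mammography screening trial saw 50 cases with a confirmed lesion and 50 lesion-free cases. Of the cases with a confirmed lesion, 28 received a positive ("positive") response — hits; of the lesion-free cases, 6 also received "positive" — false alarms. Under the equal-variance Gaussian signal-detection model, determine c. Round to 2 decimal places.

c = 0.51

H = 28/50 = 0.5600
FA = 6/50 = 0.1200
z(H) = 0.151
z(FA) = -1.175
c = −½·[z(H) + z(FA)] = −0.5 × (0.151 + (-1.175)) = 0.512
c > 0: the reader has a conservative response bias.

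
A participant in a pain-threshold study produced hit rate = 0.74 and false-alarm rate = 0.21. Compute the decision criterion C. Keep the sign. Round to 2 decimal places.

Φ⁻¹(H) = Φ⁻¹(0.74) = 0.6433
Φ⁻¹(FA) = Φ⁻¹(0.21) = -0.8064
c = −½·[z(H) + z(FA)] = −0.5 × (0.6433 + (-0.8064)) = 0.08155
c > 0: the participant has a conservative response bias.

C = 0.08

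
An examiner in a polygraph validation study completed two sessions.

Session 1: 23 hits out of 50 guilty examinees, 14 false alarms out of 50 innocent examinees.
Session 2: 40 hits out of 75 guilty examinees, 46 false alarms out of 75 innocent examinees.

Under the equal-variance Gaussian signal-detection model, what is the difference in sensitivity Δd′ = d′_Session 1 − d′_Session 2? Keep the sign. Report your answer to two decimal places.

Session 1: z(0.4600) = -0.100, z(0.2800) = -0.583, d' = 0.483
Session 2: z(0.5333) = 0.084, z(0.6133) = 0.288, d' = -0.204
Δd' = d'_Session 1 − d'_Session 2 = 0.483 − (-0.204) = 0.687
Session 1 has the higher sensitivity.

Δd′ = 0.69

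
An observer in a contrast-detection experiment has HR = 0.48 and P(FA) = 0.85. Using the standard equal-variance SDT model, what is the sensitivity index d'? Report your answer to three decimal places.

z(H) = z(0.48) = -0.0502
z(FA) = z(0.85) = 1.0364
d' = z(H) − z(FA) = -0.0502 − 1.0364 = -1.0866

d' = -1.087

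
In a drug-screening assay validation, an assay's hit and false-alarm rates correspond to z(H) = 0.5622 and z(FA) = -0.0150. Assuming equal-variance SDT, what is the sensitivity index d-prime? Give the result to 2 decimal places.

d-prime = 0.58

d' = z(H) − z(FA) = 0.5622 − (-0.0150) = 0.5772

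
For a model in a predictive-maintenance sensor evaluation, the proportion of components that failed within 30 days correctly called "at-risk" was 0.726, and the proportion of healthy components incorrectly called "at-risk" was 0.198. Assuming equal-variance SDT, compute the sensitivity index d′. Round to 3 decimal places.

d′ = 1.450

Φ⁻¹(0.726) = 0.6008, Φ⁻¹(0.198) = -0.8488
d' = z(H) − z(FA) = 0.6008 − (-0.8488) = 1.4496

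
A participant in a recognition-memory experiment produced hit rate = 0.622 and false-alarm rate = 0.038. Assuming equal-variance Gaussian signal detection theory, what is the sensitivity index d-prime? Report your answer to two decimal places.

z(H) = 0.311
z(FA) = -1.774
d' = z(H) − z(FA) = 0.311 − (-1.774) = 2.085

d-prime = 2.09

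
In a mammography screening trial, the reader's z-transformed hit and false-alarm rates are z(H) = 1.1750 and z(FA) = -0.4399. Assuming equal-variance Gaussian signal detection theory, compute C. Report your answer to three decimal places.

c = −½·[z(H) + z(FA)] = −½·(1.1750 + (-0.4399)) = -0.36755

C = -0.368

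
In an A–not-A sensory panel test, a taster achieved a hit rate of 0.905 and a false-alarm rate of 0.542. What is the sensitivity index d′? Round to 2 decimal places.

Φ⁻¹(0.905) = 1.3106, Φ⁻¹(0.542) = 0.1055
d' = z(H) − z(FA) = 1.3106 − 0.1055 = 1.2051

d′ = 1.21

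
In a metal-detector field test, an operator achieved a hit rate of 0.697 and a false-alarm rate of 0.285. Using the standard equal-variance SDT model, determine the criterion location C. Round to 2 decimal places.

C = 0.03

z(H) = z(0.697) = 0.516
z(FA) = z(0.285) = -0.568
c = −½·[z(H) + z(FA)] = −0.5 × (0.516 + (-0.568)) = 0.026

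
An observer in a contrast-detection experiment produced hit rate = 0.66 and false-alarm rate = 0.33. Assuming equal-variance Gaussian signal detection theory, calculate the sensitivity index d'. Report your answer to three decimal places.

z(0.66) = 0.4125, z(0.33) = -0.4399
d' = z(H) − z(FA) = 0.4125 − (-0.4399) = 0.8524

d' = 0.852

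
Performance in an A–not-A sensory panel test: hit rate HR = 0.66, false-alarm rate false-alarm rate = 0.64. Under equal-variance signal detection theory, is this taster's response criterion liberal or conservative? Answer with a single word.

liberal

z(H) = 0.412, z(FA) = 0.358
c = −½·(z(H) + z(FA)) = -0.385
c < 0 → liberal criterion (biased toward responding “yes”).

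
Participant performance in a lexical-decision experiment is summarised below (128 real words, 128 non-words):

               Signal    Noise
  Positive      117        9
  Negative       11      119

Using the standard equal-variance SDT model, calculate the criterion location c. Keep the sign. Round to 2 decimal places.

H = 117/128 = 0.9141
FA = 9/128 = 0.0703
z(0.9141) = 1.3664, z(0.0703) = -1.4736
c = −½·[z(H) + z(FA)] = −0.5 × (1.3664 + (-1.4736)) = 0.0536

c = 0.05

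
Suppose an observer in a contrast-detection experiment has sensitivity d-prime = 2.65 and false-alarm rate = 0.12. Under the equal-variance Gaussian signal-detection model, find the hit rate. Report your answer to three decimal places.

hit rate = 0.930

z(false-alarm rate) = z(0.12) = -1.1750
z(H) = z(FA) + d' = -1.1750 + 2.65 = 1.4750
hit rate = Φ(1.4750) = 0.9299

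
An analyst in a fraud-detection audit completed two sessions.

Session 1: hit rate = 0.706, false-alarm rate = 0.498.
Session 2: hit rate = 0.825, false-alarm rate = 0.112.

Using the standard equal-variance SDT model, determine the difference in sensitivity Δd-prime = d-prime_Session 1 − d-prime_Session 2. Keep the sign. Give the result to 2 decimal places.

Session 1: z(0.706) = 0.542, z(0.498) = -0.005, d' = 0.547
Session 2: z(0.825) = 0.935, z(0.112) = -1.216, d' = 2.151
Δd' = d'_Session 1 − d'_Session 2 = 0.547 − 2.151 = -1.604
Session 2 has the higher sensitivity.

Δd-prime = -1.60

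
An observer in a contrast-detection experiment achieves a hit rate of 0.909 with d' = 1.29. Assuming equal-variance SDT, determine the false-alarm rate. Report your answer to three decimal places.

z(hit rate) = z(0.909) = 1.3346
z(FA) = z(H) − d' = 1.3346 − 1.29 = 0.0446
false-alarm rate = Φ(0.0446) = 0.5178

false-alarm rate = 0.518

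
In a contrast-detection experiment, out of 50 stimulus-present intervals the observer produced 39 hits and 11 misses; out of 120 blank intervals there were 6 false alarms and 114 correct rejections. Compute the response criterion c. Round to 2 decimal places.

c = 0.44

H = 39/50 = 0.7800
FA = 6/120 = 0.0500
z(H) = 0.7722
z(FA) = -1.6449
c = −½·[z(H) + z(FA)] = −0.5 × (0.7722 + (-1.6449)) = 0.43635
c > 0: the observer has a conservative response bias.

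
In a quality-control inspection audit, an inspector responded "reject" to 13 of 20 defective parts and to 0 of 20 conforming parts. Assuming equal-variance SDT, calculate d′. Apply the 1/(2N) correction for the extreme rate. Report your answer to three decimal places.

The false-alarm rate is 0/20 = 0, so apply the 1/(2N) correction: FA → 1/(2·20) = 0.02500.
z(H) = z(0.65000) = 0.3853
z(FA) = z(0.02500) = -1.9600
d' = 0.3853 − (-1.9600) = 2.3453

d′ = 2.345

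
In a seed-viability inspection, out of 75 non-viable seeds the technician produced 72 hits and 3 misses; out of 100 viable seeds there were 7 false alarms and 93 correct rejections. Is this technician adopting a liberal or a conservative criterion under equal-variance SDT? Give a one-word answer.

liberal

z(H) = 1.751, z(FA) = -1.476
c = −½·(z(H) + z(FA)) = -0.1375
c < 0 → liberal criterion (biased toward responding “yes”).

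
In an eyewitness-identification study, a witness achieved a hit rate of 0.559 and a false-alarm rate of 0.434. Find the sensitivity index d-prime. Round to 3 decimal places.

d-prime = 0.315

Φ⁻¹(H) = 0.1484
Φ⁻¹(FA) = -0.1662
d' = z(H) − z(FA) = 0.1484 − (-0.1662) = 0.3146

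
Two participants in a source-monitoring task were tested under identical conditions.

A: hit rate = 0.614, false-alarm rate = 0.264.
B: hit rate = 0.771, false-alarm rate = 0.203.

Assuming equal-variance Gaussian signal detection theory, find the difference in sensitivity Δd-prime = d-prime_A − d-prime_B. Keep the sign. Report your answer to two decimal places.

Δd-prime = -0.65

A: z(0.614) = 0.290, z(0.264) = -0.631, d' = 0.921
B: z(0.771) = 0.742, z(0.203) = -0.831, d' = 1.573
Δd' = d'_A − d'_B = 0.921 − 1.573 = -0.652
B has the higher sensitivity.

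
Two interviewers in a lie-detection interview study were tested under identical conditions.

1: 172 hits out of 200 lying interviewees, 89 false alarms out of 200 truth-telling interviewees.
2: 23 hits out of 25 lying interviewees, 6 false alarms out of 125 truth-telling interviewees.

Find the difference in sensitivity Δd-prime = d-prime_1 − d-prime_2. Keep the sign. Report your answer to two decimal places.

Δd-prime = -1.85

1: z(0.8600) = 1.080, z(0.4450) = -0.138, d' = 1.218
2: z(0.9200) = 1.405, z(0.0480) = -1.665, d' = 3.070
Δd' = d'_1 − d'_2 = 1.218 − 3.070 = -1.852
2 has the higher sensitivity.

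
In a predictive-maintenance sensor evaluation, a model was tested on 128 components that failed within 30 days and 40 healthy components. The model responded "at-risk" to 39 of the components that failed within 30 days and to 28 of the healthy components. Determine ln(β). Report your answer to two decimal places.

ln β = 0.01

H = 39/128 = 0.3047
FA = 28/40 = 0.7000
z(H) = z(0.3047) = -0.511
z(FA) = z(0.7000) = 0.524
ln β = −½·[z(H)² − z(FA)²] = −0.5 × (0.261 − 0.275) = 0.007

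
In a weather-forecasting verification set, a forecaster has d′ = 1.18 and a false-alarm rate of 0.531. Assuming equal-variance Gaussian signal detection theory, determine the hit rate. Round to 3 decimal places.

hit rate = 0.896

z(false-alarm rate) = z(0.531) = 0.0778
z(H) = z(FA) + d' = 0.0778 + 1.18 = 1.2578
hit rate = Φ(1.2578) = 0.8958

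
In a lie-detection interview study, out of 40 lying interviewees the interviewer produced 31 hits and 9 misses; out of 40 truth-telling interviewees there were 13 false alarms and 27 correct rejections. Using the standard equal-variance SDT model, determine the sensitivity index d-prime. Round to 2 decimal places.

d-prime = 1.21

H = 31/40 = 0.7750
FA = 13/40 = 0.3250
Φ⁻¹(H) = Φ⁻¹(0.7750) = 0.755
Φ⁻¹(FA) = Φ⁻¹(0.3250) = -0.454
d' = z(H) − z(FA) = 0.755 − (-0.454) = 1.209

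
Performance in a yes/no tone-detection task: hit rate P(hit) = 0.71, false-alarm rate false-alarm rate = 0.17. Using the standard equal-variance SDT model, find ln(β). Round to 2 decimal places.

Φ⁻¹(0.71) = 0.553, Φ⁻¹(0.17) = -0.954
ln β = −½·[z(H)² − z(FA)²] = −0.5 × (0.306 − 0.910) = 0.302

ln β = 0.30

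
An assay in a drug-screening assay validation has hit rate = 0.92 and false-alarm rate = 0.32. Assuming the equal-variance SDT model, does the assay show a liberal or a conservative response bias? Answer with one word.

z(H) = 1.405, z(FA) = -0.468
c = −½·(z(H) + z(FA)) = -0.4685
c < 0 → liberal criterion (biased toward responding “yes”).

liberal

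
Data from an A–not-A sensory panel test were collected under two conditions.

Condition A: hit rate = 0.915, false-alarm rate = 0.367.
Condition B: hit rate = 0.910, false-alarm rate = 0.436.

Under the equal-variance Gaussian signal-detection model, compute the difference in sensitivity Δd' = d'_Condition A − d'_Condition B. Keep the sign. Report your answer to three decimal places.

Δd' = 0.210

Condition A: z(0.915) = 1.3722, z(0.367) = -0.3398, d' = 1.7120
Condition B: z(0.910) = 1.3408, z(0.436) = -0.1611, d' = 1.5019
Δd' = d'_Condition A − d'_Condition B = 1.7120 − 1.5019 = 0.2101
Condition A has the higher sensitivity.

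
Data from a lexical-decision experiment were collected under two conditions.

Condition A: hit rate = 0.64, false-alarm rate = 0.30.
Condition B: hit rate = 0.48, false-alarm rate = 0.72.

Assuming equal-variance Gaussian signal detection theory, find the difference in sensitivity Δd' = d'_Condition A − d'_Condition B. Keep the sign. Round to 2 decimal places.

Δd' = 1.52

Condition A: z(0.64) = 0.358, z(0.30) = -0.524, d' = 0.882
Condition B: z(0.48) = -0.050, z(0.72) = 0.583, d' = -0.633
Δd' = d'_Condition A − d'_Condition B = 0.882 − (-0.633) = 1.515
Condition A has the higher sensitivity.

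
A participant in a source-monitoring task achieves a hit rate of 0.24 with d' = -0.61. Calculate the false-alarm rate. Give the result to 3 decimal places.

false-alarm rate = 0.462

z(hit rate) = z(0.24) = -0.7063
z(FA) = z(H) − d' = -0.7063 − (-0.61) = -0.0963
false-alarm rate = Φ(-0.0963) = 0.4616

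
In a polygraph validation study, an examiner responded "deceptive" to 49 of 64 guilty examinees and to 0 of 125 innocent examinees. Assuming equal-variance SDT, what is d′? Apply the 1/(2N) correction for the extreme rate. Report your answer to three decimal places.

d′ = 3.377

The false-alarm rate is 0/125 = 0, so apply the 1/(2N) correction: FA → 1/(2·125) = 0.00400.
z(H) = z(0.76562) = 0.7245
z(FA) = z(0.00400) = -2.6521
d' = 0.7245 − (-2.6521) = 3.3766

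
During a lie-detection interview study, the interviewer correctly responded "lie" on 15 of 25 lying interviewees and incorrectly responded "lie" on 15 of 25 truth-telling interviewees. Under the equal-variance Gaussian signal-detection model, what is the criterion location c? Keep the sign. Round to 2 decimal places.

H = 15/25 = 0.6000
FA = 15/25 = 0.6000
Φ⁻¹(H) = 0.253
Φ⁻¹(FA) = 0.253
c = −½·[z(H) + z(FA)] = −0.5 × (0.253 + 0.253) = -0.253
c < 0: the interviewer has a liberal response bias.

c = -0.25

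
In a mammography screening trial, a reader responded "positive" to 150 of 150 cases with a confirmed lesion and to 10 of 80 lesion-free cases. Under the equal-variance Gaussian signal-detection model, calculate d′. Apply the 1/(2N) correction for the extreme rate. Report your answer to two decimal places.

d′ = 3.86

The hit rate is 150/150 = 1, so apply the 1/(2N) correction: H → 1 − 1/(2·150) = 0.99667.
z(H) = z(0.99667) = 2.713
z(FA) = z(0.12500) = -1.150
d' = 2.713 − (-1.150) = 3.863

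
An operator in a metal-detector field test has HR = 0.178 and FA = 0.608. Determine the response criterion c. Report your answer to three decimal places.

c = 0.324

z(H) = z(0.178) = -0.9230
z(FA) = z(0.608) = 0.2741
c = −½·[z(H) + z(FA)] = −0.5 × (-0.9230 + 0.2741) = 0.32445
c > 0: the operator has a conservative response bias.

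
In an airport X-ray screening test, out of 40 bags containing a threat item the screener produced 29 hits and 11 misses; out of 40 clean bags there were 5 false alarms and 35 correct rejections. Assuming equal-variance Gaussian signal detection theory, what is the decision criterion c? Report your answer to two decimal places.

c = 0.28

H = 29/40 = 0.7250
FA = 5/40 = 0.1250
Φ⁻¹(H) = 0.598
Φ⁻¹(FA) = -1.150
c = −½·[z(H) + z(FA)] = −0.5 × (0.598 + (-1.150)) = 0.276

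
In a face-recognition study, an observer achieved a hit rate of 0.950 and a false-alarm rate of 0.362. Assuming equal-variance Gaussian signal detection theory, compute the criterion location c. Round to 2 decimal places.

c = -0.65

z(H) = 1.645
z(FA) = -0.353
c = −½·[z(H) + z(FA)] = −0.5 × (1.645 + (-0.353)) = -0.646
c < 0: the observer has a liberal response bias.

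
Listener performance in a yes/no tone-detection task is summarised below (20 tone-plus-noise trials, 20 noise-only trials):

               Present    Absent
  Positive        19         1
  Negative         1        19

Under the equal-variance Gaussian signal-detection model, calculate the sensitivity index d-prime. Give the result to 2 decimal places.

H = 19/20 = 0.9500
FA = 1/20 = 0.0500
Φ⁻¹(0.9500) = 1.645, Φ⁻¹(0.0500) = -1.645
d' = z(H) − z(FA) = 1.645 − (-1.645) = 3.290

d-prime = 3.29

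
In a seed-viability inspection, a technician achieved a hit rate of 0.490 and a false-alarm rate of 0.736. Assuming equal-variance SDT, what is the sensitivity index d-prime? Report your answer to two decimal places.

z(H) = z(0.490) = -0.025
z(FA) = z(0.736) = 0.631
d' = z(H) − z(FA) = -0.025 − 0.631 = -0.656

d-prime = -0.66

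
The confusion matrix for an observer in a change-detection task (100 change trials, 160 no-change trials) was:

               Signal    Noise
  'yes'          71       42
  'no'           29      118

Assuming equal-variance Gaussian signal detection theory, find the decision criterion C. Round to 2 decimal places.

C = 0.04

H = 71/100 = 0.7100
FA = 42/160 = 0.2625
z(H) = z(0.7100) = 0.553
z(FA) = z(0.2625) = -0.636
c = −½·[z(H) + z(FA)] = −0.5 × (0.553 + (-0.636)) = 0.0415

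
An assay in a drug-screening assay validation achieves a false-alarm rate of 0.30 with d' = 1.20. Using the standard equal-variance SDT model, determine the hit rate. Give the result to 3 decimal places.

z(false-alarm rate) = z(0.30) = -0.5244
z(H) = z(FA) + d' = -0.5244 + 1.20 = 0.6756
hit rate = Φ(0.6756) = 0.7504

hit rate = 0.750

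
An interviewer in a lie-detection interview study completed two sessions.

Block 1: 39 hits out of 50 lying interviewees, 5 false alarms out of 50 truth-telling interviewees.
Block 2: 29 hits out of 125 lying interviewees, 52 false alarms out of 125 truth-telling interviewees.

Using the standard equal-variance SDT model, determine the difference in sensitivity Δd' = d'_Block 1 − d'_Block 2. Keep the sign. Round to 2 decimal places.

Δd' = 2.57

Block 1: z(0.7800) = 0.772, z(0.1000) = -1.282, d' = 2.054
Block 2: z(0.2320) = -0.732, z(0.4160) = -0.212, d' = -0.520
Δd' = d'_Block 1 − d'_Block 2 = 2.054 − (-0.520) = 2.574
Block 1 has the higher sensitivity.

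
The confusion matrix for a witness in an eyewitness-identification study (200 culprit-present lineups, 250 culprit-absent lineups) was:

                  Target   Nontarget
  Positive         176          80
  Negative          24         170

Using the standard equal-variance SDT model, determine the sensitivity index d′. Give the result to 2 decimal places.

H = 176/200 = 0.8800
FA = 80/250 = 0.3200
z(H) = 1.1750
z(FA) = -0.4677
d' = z(H) − z(FA) = 1.1750 − (-0.4677) = 1.6427

d′ = 1.64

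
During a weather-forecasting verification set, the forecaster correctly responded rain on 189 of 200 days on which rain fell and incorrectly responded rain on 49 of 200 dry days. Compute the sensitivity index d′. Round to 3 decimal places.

d′ = 2.289

H = 189/200 = 0.9450
FA = 49/200 = 0.2450
z(H) = 1.5982
z(FA) = -0.6903
d' = z(H) − z(FA) = 1.5982 − (-0.6903) = 2.2885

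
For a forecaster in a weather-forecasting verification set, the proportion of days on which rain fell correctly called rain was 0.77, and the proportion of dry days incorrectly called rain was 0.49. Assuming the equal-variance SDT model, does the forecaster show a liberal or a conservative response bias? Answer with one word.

z(H) = 0.739, z(FA) = -0.025
c = −½·(z(H) + z(FA)) = -0.357
c < 0 → liberal criterion (biased toward responding “yes”).

liberal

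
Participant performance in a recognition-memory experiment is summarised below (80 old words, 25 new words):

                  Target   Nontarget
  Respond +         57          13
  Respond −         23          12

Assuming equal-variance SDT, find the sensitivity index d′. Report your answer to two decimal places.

H = 57/80 = 0.7125
FA = 13/25 = 0.5200
Φ⁻¹(H) = 0.561
Φ⁻¹(FA) = 0.050
d' = z(H) − z(FA) = 0.561 − 0.050 = 0.511

d′ = 0.51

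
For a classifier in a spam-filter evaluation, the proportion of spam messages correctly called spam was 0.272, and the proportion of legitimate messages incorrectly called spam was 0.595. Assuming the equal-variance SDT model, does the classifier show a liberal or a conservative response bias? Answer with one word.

conservative

z(H) = -0.607, z(FA) = 0.240
c = −½·(z(H) + z(FA)) = 0.1835
c > 0 → conservative criterion (biased toward responding “no”).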